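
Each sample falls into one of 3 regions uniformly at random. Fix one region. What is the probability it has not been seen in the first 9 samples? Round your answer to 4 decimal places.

0.0260

On each sample the fixed region fails to appear with probability 2/3.
P(still missing after 9) = (2/3)^9 = 0.02601.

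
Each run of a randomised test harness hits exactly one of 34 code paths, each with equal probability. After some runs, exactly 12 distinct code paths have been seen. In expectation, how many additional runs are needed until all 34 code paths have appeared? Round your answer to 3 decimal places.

125.488

From k distinct to k+1 distinct takes on average 34/(34-k) runs.
Sum over k = 12,...,33: E = 34/22 + 34/21 + 34/20 + ... + 34/2 + 34/1 = 125.4877.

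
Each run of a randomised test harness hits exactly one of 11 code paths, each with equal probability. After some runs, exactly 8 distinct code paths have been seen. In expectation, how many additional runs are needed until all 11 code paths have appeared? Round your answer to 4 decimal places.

With k distinct code paths already seen, the next new one takes an expected 11/(11-k) runs.
Sum over k = 8,...,10: E = 11/3 + 11/2 + 11/1 = 20.16667.

20.1667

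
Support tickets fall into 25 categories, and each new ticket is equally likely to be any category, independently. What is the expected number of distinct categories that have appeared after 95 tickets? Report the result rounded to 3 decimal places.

24.483

For each category, P(seen in 95 tickets) = 1 - (24/25)^95 = 0.9793.
By linearity of expectation, E[distinct seen] = 25·(1 - (24/25)^95) = 24.4827.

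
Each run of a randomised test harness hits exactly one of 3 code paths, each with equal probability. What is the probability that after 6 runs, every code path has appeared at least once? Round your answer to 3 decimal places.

0.741

By inclusion–exclusion over which code paths are missing,
P(all seen) = Σ_{j=0}^{3} (-1)^j C(3,j)((3-j)/3)^6
= 1.0000 - 0.2634 + 0.0041 - 0.0000
= 0.7407.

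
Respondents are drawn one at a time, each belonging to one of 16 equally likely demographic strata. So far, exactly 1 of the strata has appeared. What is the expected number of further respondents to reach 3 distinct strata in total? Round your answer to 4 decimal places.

2.2095

With k distinct strata already seen, the next new one takes an expected 16/(16-k) respondents.
Sum over k = 1,...,2: E = 16/15 + 16/14 = 2.20952.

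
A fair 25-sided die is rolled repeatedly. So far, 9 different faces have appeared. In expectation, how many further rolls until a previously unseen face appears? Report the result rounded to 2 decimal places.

1.56

Each roll yields a new face with probability (25-9)/25 = 16/25, so the wait is geometric with mean 25/16.
E = 25/16 = 1.563.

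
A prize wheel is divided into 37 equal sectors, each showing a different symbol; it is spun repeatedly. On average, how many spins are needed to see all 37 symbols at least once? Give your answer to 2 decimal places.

155.46

After k distinct symbols have appeared, the next spin gives a new one with probability (37-k)/37, so the expected wait for the (k+1)-th is 37/(37-k).
E[T] = 37/37 + 37/36 + 37/35 + ... + 37/2 + 37/1 = 37·H_{37}.
H_{37} = 4.202, so E[T] = 155.459.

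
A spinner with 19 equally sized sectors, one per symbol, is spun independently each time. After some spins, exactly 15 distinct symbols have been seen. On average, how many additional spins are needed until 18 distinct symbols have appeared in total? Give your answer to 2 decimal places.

From k distinct to k+1 distinct takes on average 19/(19-k) spins.
Sum over k = 15,...,17: E = 19/4 + 19/3 + 19/2 = 20.583.

20.58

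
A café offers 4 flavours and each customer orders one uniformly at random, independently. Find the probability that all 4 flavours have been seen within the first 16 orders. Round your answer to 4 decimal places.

0.9600

By inclusion–exclusion over which flavours are missing,
P(all seen) = Σ_{j=0}^{4} (-1)^j C(4,j)((4-j)/4)^16
= 1.00000 - 0.04009 + 0.00009 - 0.00000 + 0.00000
= 0.96000.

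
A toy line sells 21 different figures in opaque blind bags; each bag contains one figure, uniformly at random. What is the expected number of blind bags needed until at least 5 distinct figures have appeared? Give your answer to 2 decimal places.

Going from k to k+1 distinct takes a geometric number of blind bags with mean 21/(21-k).
Sum over k = 0,...,4: E = 21/21 + 21/20 + 21/19 + 21/18 + 21/17 = 5.557.

5.56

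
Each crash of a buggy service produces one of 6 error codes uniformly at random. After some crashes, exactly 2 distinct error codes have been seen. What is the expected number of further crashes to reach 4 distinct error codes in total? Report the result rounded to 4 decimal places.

From k distinct to k+1 distinct takes on average 6/(6-k) crashes.
Sum over k = 2,...,3: E = 6/4 + 6/3 = 3.50000.

3.5000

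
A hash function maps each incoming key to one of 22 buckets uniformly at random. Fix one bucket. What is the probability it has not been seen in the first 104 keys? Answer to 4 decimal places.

0.0079

On each key the fixed bucket fails to appear with probability 21/22.
P(still missing after 104) = (21/22)^104 = 0.00792.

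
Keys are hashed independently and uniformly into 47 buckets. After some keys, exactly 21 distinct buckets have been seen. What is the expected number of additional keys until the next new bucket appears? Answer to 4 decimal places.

The number of keys until the next new bucket is geometric with success probability 26/47, so its mean is 47/26.
E = 47/26 = 1.80769.

1.8077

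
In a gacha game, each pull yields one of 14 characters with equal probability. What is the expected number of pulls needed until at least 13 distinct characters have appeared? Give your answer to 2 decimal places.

Going from k to k+1 distinct takes a geometric number of pulls with mean 14/(14-k).
Sum over k = 0,...,12: E = 14/14 + 14/13 + 14/12 + ... + 14/3 + 14/2 = 31.522.

31.52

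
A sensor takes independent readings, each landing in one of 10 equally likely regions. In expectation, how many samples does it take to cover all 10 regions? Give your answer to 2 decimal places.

After k distinct regions have appeared, the next sample gives a new one with probability (10-k)/10, so the expected wait for the (k+1)-th is 10/(10-k).
E[T] = 10/10 + 10/9 + 10/8 + ... + 10/2 + 10/1 = 10·H_{10}.
H_{10} = 2.929, so E[T] = 29.290.

29.29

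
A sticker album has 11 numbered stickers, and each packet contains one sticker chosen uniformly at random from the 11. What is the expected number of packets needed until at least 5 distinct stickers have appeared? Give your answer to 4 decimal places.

With k distinct stickers already seen, the next new one arrives after an expected 11/(11-k) packets.
Sum over k = 0,...,4: E = 11/11 + 11/10 + 11/9 + 11/8 + 11/7 = 6.26865.

6.2687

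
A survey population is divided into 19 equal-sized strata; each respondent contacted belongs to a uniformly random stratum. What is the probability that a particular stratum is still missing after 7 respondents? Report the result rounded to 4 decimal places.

On each respondent the fixed stratum fails to appear with probability 18/19.
P(still missing after 7) = (18/19)^7 = 0.68491.

0.6849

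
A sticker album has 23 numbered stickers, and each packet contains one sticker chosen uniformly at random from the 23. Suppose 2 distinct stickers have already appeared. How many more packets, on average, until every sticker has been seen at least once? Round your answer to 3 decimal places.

83.843

The wait to go from k to k+1 distinct stickers is geometric with mean 23/(23-k).
Sum over k = 2,...,22: E = 23/21 + 23/20 + 23/19 + ... + 23/2 + 23/1 = 83.8433.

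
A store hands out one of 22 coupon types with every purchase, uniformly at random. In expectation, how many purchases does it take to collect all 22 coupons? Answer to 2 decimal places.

81.20

The wait to go from k to k+1 distinct coupons is geometric with mean 22/(22-k).
E[T] = 22/22 + 22/21 + 22/20 + ... + 22/2 + 22/1 = 22·H_{22}.
H_{22} = 3.691, so E[T] = 81.198.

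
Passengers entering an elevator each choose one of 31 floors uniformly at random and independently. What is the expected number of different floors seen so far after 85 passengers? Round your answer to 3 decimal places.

For each floor, P(seen in 85 passengers) = 1 - (30/31)^85 = 0.9384.
By linearity of expectation, E[distinct seen] = 31·(1 - (30/31)^85) = 29.0905.

29.090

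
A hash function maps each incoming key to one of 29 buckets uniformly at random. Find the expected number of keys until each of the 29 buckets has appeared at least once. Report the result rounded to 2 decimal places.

114.89

The wait to go from k to k+1 distinct buckets is geometric with mean 29/(29-k).
E[T] = 29/29 + 29/28 + 29/27 + ... + 29/2 + 29/1 = 29·H_{29}.
H_{29} = 3.962, so E[T] = 114.888.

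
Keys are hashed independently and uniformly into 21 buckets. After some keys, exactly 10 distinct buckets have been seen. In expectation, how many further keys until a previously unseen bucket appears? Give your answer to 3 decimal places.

Each key yields a new bucket with probability (21-10)/21 = 11/21, so the wait is geometric with mean 21/11.
E = 21/11 = 1.9091.

1.909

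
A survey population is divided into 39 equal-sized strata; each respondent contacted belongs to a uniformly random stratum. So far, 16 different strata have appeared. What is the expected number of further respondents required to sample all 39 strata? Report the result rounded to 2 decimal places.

145.64

With k distinct strata already seen, the next new one takes an expected 39/(39-k) respondents.
Sum over k = 16,...,38: E = 39/23 + 39/22 + 39/21 + ... + 39/2 + 39/1 = 145.637.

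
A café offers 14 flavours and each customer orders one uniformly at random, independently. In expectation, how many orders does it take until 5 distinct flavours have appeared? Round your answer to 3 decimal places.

5.916

Going from k to k+1 distinct takes a geometric number of orders with mean 14/(14-k).
Sum over k = 0,...,4: E = 14/14 + 14/13 + 14/12 + 14/11 + 14/10 = 5.9163.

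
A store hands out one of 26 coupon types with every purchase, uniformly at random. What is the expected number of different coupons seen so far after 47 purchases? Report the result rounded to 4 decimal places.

For each coupon, P(seen in 47 purchases) = 1 - (25/26)^47 = 0.84172.
By linearity of expectation, E[distinct seen] = 26·(1 - (25/26)^47) = 21.88465.

21.8847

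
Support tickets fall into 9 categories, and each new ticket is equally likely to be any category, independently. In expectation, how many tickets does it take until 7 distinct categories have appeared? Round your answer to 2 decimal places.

11.96

With k distinct categories already seen, the next new one arrives after an expected 9/(9-k) tickets.
Sum over k = 0,...,6: E = 9/9 + 9/8 + 9/7 + ... + 9/4 + 9/3 = 11.961.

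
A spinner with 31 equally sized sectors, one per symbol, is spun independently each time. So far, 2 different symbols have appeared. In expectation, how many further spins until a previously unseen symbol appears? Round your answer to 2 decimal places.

1.07

The number of spins until the next new symbol is geometric with success probability 29/31, so its mean is 31/29.
E = 31/29 = 1.069.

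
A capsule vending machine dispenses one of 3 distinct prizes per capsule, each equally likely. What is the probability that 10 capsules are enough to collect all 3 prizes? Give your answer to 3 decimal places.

0.948

By inclusion–exclusion over which prizes are missing,
P(all seen) = Σ_{j=0}^{3} (-1)^j C(3,j)((3-j)/3)^10
= 1.0000 - 0.0520 + 0.0001 - 0.0000
= 0.9480.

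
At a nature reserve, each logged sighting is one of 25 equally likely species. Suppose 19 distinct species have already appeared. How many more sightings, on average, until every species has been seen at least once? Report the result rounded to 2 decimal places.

61.25

With k distinct species already seen, the next new one takes an expected 25/(25-k) sightings.
Sum over k = 19,...,24: E = 25/6 + 25/5 + 25/4 + 25/3 + 25/2 + 25/1 = 61.250.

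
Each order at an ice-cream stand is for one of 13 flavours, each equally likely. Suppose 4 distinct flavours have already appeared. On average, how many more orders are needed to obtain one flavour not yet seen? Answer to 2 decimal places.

Each order yields a new flavour with probability (13-4)/13 = 9/13, so the wait is geometric with mean 13/9.
E = 13/9 = 1.444.

1.44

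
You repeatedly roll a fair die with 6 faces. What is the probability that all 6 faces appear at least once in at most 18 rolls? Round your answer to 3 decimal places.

0.785

Let A_i be the event that face i is missing after 18 rolls. By inclusion–exclusion on the A_i,
P(all seen) = Σ_{j=0}^{6} (-1)^j C(6,j)((6-j)/6)^18
= 1.0000 - 0.2254 + 0.0101 - 0.0001 + 0.0000 - 0.0000 + 0.0000
= 0.7847.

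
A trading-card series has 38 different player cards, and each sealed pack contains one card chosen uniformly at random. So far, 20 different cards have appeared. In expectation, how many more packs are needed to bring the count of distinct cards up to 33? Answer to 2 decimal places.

The wait to go from k to k+1 distinct cards is geometric with mean 38/(38-k).
Sum over k = 20,...,32: E = 38/18 + 38/17 + 38/16 + ... + 38/7 + 38/6 = 46.047.

46.05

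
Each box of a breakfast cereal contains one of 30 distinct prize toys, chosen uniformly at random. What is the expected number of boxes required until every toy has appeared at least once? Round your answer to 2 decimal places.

Split into phases: going from k distinct to k+1 distinct takes on average 30/(30-k) boxes.
E[T] = 30/30 + 30/29 + 30/28 + ... + 30/2 + 30/1 = 30·H_{30}.
H_{30} = 3.995, so E[T] = 119.850.

119.85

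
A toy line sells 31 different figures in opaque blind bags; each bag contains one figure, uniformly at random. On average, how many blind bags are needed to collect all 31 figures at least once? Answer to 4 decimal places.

After k distinct figures have appeared, the next blind bag gives a new one with probability (31-k)/31, so the expected wait for the (k+1)-th is 31/(31-k).
E[T] = 31/31 + 31/30 + 31/29 + ... + 31/2 + 31/1 = 31·H_{31}.
H_{31} = 4.02725, so E[T] = 124.84460.

124.8446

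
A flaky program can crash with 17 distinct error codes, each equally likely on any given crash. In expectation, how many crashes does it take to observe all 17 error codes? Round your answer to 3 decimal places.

58.472

After k distinct error codes have appeared, the next crash gives a new one with probability (17-k)/17, so the expected wait for the (k+1)-th is 17/(17-k).
E[T] = 17/17 + 17/16 + 17/15 + ... + 17/2 + 17/1 = 17·H_{17}.
H_{17} = 3.4396, so E[T] = 58.4724.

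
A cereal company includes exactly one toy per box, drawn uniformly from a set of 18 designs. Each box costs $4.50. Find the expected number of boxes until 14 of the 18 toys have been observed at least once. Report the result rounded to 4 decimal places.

Going from k to k+1 distinct takes a geometric number of boxes with mean 18/(18-k).
Sum over k = 0,...,13: E = 18/18 + 18/17 + 18/16 + ... + 18/6 + 18/5 = 25.41195.

25.4119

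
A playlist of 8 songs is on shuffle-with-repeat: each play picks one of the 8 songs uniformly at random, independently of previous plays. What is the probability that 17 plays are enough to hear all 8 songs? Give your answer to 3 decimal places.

0.366

By inclusion–exclusion over which songs are missing,
P(all seen) = Σ_{j=0}^{8} (-1)^j C(8,j)((8-j)/8)^17
= 1.0000 - 0.8265 + 0.2105 - 0.0190 + 0.0005 - 0.0000 + 0.0000 - 0.0000 + 0.0000
= 0.3656.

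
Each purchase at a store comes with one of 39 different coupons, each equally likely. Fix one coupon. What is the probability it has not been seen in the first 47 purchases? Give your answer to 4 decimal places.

Each purchase misses the fixed coupon with probability (39-1)/39 = 38/39, independently.
P(still missing after 47) = (38/39)^47 = 0.29498.

0.2950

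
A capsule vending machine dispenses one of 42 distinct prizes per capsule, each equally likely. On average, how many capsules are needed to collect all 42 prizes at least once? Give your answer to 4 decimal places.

181.7232

The wait to go from k to k+1 distinct prizes is geometric with mean 42/(42-k).
E[T] = 42/42 + 42/41 + 42/40 + ... + 42/2 + 42/1 = 42·H_{42}.
H_{42} = 4.32674, so E[T] = 181.72320.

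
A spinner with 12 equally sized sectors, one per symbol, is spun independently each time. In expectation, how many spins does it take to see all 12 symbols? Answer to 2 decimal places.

37.24

Split into phases: going from k distinct to k+1 distinct takes on average 12/(12-k) spins.
E[T] = 12/12 + 12/11 + 12/10 + ... + 12/2 + 12/1 = 12·H_{12}.
H_{12} = 3.103, so E[T] = 37.239.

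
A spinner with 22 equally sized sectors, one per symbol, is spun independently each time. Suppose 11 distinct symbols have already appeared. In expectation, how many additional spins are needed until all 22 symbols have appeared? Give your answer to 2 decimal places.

With k distinct symbols already seen, the next new one takes an expected 22/(22-k) spins.
Sum over k = 11,...,21: E = 22/11 + 22/10 + 22/9 + ... + 22/2 + 22/1 = 66.437.

66.44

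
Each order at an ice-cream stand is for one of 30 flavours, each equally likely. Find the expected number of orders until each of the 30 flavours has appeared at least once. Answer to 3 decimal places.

The wait to go from k to k+1 distinct flavours is geometric with mean 30/(30-k).
E[T] = 30/30 + 30/29 + 30/28 + ... + 30/2 + 30/1 = 30·H_{30}.
H_{30} = 3.9950, so E[T] = 119.8496.

119.850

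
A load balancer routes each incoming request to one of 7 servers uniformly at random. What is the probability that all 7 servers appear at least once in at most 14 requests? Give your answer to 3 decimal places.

Let A_i be the event that server i is missing after 14 requests. By inclusion–exclusion on the A_i,
P(all seen) = Σ_{j=0}^{7} (-1)^j C(7,j)((7-j)/7)^14
= 1.0000 - 0.8088 + 0.1890 - 0.0139 + 0.0002 - 0.0000 + 0.0000 - 0.0000
= 0.3666.

0.367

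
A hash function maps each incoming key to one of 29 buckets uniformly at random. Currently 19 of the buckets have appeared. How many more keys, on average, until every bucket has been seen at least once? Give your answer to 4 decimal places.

84.9401

With k distinct buckets already seen, the next new one takes an expected 29/(29-k) keys.
Sum over k = 19,...,28: E = 29/10 + 29/9 + 29/8 + ... + 29/2 + 29/1 = 84.94008.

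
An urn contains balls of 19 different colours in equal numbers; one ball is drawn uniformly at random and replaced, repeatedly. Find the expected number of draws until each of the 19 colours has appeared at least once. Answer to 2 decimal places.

67.41

Split into phases: going from k distinct to k+1 distinct takes on average 19/(19-k) draws.
E[T] = 19/19 + 19/18 + 19/17 + ... + 19/2 + 19/1 = 19·H_{19}.
H_{19} = 3.548, so E[T] = 67.407.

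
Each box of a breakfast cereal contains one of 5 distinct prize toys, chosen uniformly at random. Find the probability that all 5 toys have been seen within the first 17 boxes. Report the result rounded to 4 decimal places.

0.8891

Let A_i be the event that toy i is missing after 17 boxes. By inclusion–exclusion on the A_i,
P(all seen) = Σ_{j=0}^{5} (-1)^j C(5,j)((5-j)/5)^17
= 1.00000 - 0.11259 + 0.00169 - 0.00000 + 0.00000 - 0.00000
= 0.88910.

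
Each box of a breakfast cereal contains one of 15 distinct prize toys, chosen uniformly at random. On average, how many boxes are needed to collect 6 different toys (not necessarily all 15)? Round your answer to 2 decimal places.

7.34

With k distinct toys already seen, the next new one arrives after an expected 15/(15-k) boxes.
Sum over k = 0,...,5: E = 15/15 + 15/14 + 15/13 + 15/12 + 15/11 + 15/10 = 7.339.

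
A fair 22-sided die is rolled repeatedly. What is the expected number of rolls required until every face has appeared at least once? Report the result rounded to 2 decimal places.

The wait to go from k to k+1 distinct faces is geometric with mean 22/(22-k).
E[T] = 22/22 + 22/21 + 22/20 + ... + 22/2 + 22/1 = 22·H_{22}.
H_{22} = 3.691, so E[T] = 81.198.

81.20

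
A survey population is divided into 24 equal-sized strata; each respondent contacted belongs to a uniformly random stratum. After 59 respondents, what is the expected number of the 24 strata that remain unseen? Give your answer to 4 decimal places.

For each stratum, P(unseen after 59) = (23/24)^59 = 0.08119.
By linearity of expectation, E[unseen] = 24·(23/24)^59 = 1.94845.

1.9485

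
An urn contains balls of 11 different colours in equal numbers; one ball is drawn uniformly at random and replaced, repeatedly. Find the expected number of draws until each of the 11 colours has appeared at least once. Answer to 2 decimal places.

Split into phases: going from k distinct to k+1 distinct takes on average 11/(11-k) draws.
E[T] = 11/11 + 11/10 + 11/9 + ... + 11/2 + 11/1 = 11·H_{11}.
H_{11} = 3.020, so E[T] = 33.219.

33.22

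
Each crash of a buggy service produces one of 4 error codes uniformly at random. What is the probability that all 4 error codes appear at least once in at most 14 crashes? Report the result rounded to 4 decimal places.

Let A_i be the event that error code i is missing after 14 crashes. By inclusion–exclusion on the A_i,
P(all seen) = Σ_{j=0}^{4} (-1)^j C(4,j)((4-j)/4)^14
= 1.00000 - 0.07127 + 0.00037 - 0.00000 + 0.00000
= 0.92909.

0.9291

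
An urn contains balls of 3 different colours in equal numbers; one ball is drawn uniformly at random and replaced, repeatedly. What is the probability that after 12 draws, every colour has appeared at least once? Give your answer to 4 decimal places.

0.9769

By inclusion–exclusion over which colours are missing,
P(all seen) = Σ_{j=0}^{3} (-1)^j C(3,j)((3-j)/3)^12
= 1.00000 - 0.02312 + 0.00001 - 0.00000
= 0.97688.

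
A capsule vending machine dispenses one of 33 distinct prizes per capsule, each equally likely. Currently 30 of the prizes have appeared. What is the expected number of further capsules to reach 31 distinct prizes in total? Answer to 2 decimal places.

11.00

The wait to go from k to k+1 distinct prizes is geometric with mean 33/(33-k).
Only the k = 30 term is needed: E = 33/3 = 11.000.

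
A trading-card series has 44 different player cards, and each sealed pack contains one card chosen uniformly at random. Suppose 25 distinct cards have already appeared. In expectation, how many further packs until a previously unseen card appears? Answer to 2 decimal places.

Each pack yields a new card with probability (44-25)/44 = 19/44, so the wait is geometric with mean 44/19.
E = 44/19 = 2.316.

2.32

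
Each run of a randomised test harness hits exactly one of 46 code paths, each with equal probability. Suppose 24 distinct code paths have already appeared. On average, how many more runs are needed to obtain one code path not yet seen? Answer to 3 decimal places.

Each run yields a new code path with probability (46-24)/46 = 22/46, so the wait is geometric with mean 46/22.
E = 46/22 = 2.0909.

2.091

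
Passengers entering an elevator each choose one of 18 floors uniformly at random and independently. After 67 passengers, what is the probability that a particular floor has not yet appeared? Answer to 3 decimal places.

Each passenger misses the fixed floor with probability (18-1)/18 = 17/18, independently.
P(still missing after 67) = (17/18)^67 = 0.0217.

0.022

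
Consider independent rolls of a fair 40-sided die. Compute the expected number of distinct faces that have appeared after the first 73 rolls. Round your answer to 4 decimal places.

For each face, P(seen in 73 rolls) = 1 - (39/40)^73 = 0.84248.
By linearity of expectation, E[distinct seen] = 40·(1 - (39/40)^73) = 33.69918.

33.6992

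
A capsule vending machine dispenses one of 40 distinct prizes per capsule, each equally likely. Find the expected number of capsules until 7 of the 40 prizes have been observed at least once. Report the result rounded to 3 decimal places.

7.590

Going from k to k+1 distinct takes a geometric number of capsules with mean 40/(40-k).
Sum over k = 0,...,6: E = 40/40 + 40/39 + 40/38 + ... + 40/35 + 40/34 = 7.5898.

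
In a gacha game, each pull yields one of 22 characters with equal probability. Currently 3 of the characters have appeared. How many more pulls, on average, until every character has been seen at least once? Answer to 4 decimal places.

78.0503

With k distinct characters already seen, the next new one takes an expected 22/(22-k) pulls.
Sum over k = 3,...,21: E = 22/19 + 22/18 + 22/17 + ... + 22/2 + 22/1 = 78.05027.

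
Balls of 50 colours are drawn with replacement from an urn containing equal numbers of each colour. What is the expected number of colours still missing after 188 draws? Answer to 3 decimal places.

For each colour, P(unseen after 188) = (49/50)^188 = 0.0224.
By linearity of expectation, E[unseen] = 50·(49/50)^188 = 1.1207.

1.121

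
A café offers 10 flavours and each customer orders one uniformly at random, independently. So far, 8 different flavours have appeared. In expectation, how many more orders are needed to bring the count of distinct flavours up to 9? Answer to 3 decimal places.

The wait to go from k to k+1 distinct flavours is geometric with mean 10/(10-k).
Only the k = 8 term is needed: E = 10/2 = 5.0000.

5.000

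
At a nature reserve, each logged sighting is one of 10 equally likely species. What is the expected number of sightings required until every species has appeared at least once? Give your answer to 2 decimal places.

29.29

Split into phases: going from k distinct to k+1 distinct takes on average 10/(10-k) sightings.
E[T] = 10/10 + 10/9 + 10/8 + ... + 10/2 + 10/1 = 10·H_{10}.
H_{10} = 2.929, so E[T] = 29.290.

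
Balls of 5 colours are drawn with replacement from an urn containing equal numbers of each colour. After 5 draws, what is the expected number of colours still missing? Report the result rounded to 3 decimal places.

For each colour, P(unseen after 5) = (4/5)^5 = 0.3277.
By linearity of expectation, E[unseen] = 5·(4/5)^5 = 1.6384.

1.638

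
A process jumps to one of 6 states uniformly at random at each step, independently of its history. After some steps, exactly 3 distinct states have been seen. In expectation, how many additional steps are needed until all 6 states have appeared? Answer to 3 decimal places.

11.000

From k distinct to k+1 distinct takes on average 6/(6-k) steps.
Sum over k = 3,...,5: E = 6/3 + 6/2 + 6/1 = 11.0000.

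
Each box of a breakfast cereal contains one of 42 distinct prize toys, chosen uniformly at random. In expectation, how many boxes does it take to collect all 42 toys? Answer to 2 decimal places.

The wait to go from k to k+1 distinct toys is geometric with mean 42/(42-k).
E[T] = 42/42 + 42/41 + 42/40 + ... + 42/2 + 42/1 = 42·H_{42}.
H_{42} = 4.327, so E[T] = 181.723.

181.72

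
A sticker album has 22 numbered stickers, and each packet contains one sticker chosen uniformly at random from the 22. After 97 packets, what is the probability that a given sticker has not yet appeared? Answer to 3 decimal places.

On each packet the fixed sticker fails to appear with probability 21/22.
P(still missing after 97) = (21/22)^97 = 0.0110.

0.011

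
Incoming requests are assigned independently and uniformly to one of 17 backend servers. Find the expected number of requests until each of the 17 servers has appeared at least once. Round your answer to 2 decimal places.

The wait to go from k to k+1 distinct servers is geometric with mean 17/(17-k).
E[T] = 17/17 + 17/16 + 17/15 + ... + 17/2 + 17/1 = 17·H_{17}.
H_{17} = 3.440, so E[T] = 58.472.

58.47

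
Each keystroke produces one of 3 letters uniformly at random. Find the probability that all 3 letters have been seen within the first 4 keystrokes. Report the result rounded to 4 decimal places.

By inclusion–exclusion over which letters are missing,
P(all seen) = Σ_{j=0}^{3} (-1)^j C(3,j)((3-j)/3)^4
= 1.00000 - 0.59259 + 0.03704 - 0.00000
= 0.44444.

0.4444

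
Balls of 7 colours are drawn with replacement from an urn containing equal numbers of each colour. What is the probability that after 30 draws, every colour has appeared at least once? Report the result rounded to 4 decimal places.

By inclusion–exclusion over which colours are missing,
P(all seen) = Σ_{j=0}^{7} (-1)^j C(7,j)((7-j)/7)^30
= 1.00000 - 0.06866 + 0.00087 - 0.00000 + 0.00000 - 0.00000 + 0.00000 - 0.00000
= 0.93221.

0.9322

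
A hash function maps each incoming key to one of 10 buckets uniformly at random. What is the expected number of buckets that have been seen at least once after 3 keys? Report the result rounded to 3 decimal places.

2.710

For each bucket, P(seen in 3 keys) = 1 - (9/10)^3 = 0.2710.
By linearity of expectation, E[distinct seen] = 10·(1 - (9/10)^3) = 2.7100.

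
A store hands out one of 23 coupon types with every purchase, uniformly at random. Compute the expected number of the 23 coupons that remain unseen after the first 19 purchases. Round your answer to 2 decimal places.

9.88

For each coupon, P(unseen after 19) = (22/23)^19 = 0.430.
By linearity of expectation, E[unseen] = 23·(22/23)^19 = 9.884.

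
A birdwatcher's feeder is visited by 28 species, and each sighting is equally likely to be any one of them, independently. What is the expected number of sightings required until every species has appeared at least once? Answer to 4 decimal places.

Split into phases: going from k distinct to k+1 distinct takes on average 28/(28-k) sightings.
E[T] = 28/28 + 28/27 + 28/26 + ... + 28/2 + 28/1 = 28·H_{28}.
H_{28} = 3.92717, so E[T] = 109.96079.

109.9608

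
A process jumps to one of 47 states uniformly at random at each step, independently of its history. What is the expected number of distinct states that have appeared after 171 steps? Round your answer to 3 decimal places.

For each state, P(seen in 171 steps) = 1 - (46/47)^171 = 0.9747.
By linearity of expectation, E[distinct seen] = 47·(1 - (46/47)^171) = 45.8116.

45.812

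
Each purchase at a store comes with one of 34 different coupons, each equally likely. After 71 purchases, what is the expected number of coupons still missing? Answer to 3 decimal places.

4.083

For each coupon, P(unseen after 71) = (33/34)^71 = 0.1201.
By linearity of expectation, E[unseen] = 34·(33/34)^71 = 4.0829.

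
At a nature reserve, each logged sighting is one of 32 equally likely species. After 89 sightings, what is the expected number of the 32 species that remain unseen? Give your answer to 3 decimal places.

1.897

For each species, P(unseen after 89) = (31/32)^89 = 0.0593.
By linearity of expectation, E[unseen] = 32·(31/32)^89 = 1.8967.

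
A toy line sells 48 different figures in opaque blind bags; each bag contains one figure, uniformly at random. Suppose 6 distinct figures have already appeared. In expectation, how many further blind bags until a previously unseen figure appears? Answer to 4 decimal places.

The number of blind bags until the next new figure is geometric with success probability 42/48, so its mean is 48/42.
E = 48/42 = 1.14286.

1.1429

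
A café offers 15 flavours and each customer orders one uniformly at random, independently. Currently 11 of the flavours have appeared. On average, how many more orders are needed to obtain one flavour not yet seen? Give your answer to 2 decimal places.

The number of orders until the next new flavour is geometric with success probability 4/15, so its mean is 15/4.
E = 15/4 = 3.750.

3.75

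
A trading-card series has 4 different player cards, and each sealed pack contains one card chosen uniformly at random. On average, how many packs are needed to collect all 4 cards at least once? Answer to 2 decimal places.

8.33

After k distinct cards have appeared, the next pack gives a new one with probability (4-k)/4, so the expected wait for the (k+1)-th is 4/(4-k).
E[T] = 4/4 + 4/3 + 4/2 + 4/1 = 4·H_{4}.
H_{4} = 2.083, so E[T] = 8.333.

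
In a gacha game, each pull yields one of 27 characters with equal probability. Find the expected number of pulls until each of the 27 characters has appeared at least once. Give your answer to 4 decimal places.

Split into phases: going from k distinct to k+1 distinct takes on average 27/(27-k) pulls.
E[T] = 27/27 + 27/26 + 27/25 + ... + 27/2 + 27/1 = 27·H_{27}.
H_{27} = 3.89146, so E[T] = 105.06933.

105.0693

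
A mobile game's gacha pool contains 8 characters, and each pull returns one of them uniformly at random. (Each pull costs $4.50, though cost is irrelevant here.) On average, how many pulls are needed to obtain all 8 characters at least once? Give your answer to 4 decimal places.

After k distinct characters have appeared, the next pull gives a new one with probability (8-k)/8, so the expected wait for the (k+1)-th is 8/(8-k).
E[T] = 8/8 + 8/7 + 8/6 + ... + 8/2 + 8/1 = 8·H_{8}.
H_{8} = 2.71786, so E[T] = 21.74286.

21.7429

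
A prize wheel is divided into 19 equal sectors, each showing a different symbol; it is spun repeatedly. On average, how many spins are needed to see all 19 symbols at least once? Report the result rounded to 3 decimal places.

67.407

The wait to go from k to k+1 distinct symbols is geometric with mean 19/(19-k).
E[T] = 19/19 + 19/18 + 19/17 + ... + 19/2 + 19/1 = 19·H_{19}.
H_{19} = 3.5477, so E[T] = 67.4071.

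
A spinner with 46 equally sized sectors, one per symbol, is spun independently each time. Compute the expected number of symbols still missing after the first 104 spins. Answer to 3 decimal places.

For each symbol, P(unseen after 104) = (45/46)^104 = 0.1017.
By linearity of expectation, E[unseen] = 46·(45/46)^104 = 4.6778.

4.678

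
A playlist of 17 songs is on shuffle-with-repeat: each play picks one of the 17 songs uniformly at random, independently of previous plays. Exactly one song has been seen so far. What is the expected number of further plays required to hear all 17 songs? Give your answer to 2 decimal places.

57.47

From k distinct to k+1 distinct takes on average 17/(17-k) plays.
Sum over k = 1,...,16: E = 17/16 + 17/15 + 17/14 + ... + 17/2 + 17/1 = 57.472.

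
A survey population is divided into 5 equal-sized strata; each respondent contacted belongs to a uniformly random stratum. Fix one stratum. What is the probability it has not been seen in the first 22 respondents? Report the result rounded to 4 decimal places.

On each respondent the fixed stratum fails to appear with probability 4/5.
P(still missing after 22) = (4/5)^22 = 0.00738.

0.0074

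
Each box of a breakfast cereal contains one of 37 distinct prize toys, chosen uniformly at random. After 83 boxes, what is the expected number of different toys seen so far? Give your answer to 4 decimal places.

For each toy, P(seen in 83 boxes) = 1 - (36/37)^83 = 0.89711.
By linearity of expectation, E[distinct seen] = 37·(1 - (36/37)^83) = 33.19315.

33.1931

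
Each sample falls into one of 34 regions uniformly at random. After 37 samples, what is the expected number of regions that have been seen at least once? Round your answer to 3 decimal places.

22.734

For each region, P(seen in 37 samples) = 1 - (33/34)^37 = 0.6686.
By linearity of expectation, E[distinct seen] = 34·(1 - (33/34)^37) = 22.7339.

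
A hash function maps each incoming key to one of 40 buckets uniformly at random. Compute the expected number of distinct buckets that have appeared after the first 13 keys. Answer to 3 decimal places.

11.218

For each bucket, P(seen in 13 keys) = 1 - (39/40)^13 = 0.2805.
By linearity of expectation, E[distinct seen] = 40·(1 - (39/40)^13) = 11.2181.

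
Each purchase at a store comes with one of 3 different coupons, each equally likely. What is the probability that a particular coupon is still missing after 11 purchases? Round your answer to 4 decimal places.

0.0116

Each purchase misses the fixed coupon with probability (3-1)/3 = 2/3, independently.
P(still missing after 11) = (2/3)^11 = 0.01156.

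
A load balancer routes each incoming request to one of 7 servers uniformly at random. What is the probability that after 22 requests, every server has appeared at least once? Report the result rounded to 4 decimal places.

0.7770

Let A_i be the event that server i is missing after 22 requests. By inclusion–exclusion on the A_i,
P(all seen) = Σ_{j=0}^{7} (-1)^j C(7,j)((7-j)/7)^22
= 1.00000 - 0.23565 + 0.01281 - 0.00016 + 0.00000 - 0.00000 + 0.00000 - 0.00000
= 0.77700.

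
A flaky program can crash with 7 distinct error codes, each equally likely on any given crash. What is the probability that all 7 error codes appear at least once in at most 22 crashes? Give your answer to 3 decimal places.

0.777

By inclusion–exclusion over which error codes are missing,
P(all seen) = Σ_{j=0}^{7} (-1)^j C(7,j)((7-j)/7)^22
= 1.0000 - 0.2357 + 0.0128 - 0.0002 + 0.0000 - 0.0000 + 0.0000 - 0.0000
= 0.7770.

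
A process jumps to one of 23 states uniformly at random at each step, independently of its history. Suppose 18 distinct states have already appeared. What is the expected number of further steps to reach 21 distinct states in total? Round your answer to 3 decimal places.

18.017

From k distinct to k+1 distinct takes on average 23/(23-k) steps.
Sum over k = 18,...,20: E = 23/5 + 23/4 + 23/3 = 18.0167.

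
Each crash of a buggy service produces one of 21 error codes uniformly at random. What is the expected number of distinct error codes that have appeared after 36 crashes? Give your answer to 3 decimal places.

17.374

For each error code, P(seen in 36 crashes) = 1 - (20/21)^36 = 0.8273.
By linearity of expectation, E[distinct seen] = 21·(1 - (20/21)^36) = 17.3742.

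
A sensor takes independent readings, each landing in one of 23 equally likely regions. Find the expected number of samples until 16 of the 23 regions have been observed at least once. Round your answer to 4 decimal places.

26.2530

Going from k to k+1 distinct takes a geometric number of samples with mean 23/(23-k).
Sum over k = 0,...,15: E = 23/23 + 23/22 + 23/21 + ... + 23/9 + 23/8 = 26.25299.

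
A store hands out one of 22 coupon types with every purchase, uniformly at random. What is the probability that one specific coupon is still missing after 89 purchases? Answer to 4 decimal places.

0.0159

Each purchase misses the fixed coupon with probability (22-1)/22 = 21/22, independently.
P(still missing after 89) = (21/22)^89 = 0.01592.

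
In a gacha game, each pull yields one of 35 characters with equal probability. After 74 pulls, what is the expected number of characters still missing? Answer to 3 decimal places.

For each character, P(unseen after 74) = (34/35)^74 = 0.1171.
By linearity of expectation, E[unseen] = 35·(34/35)^74 = 4.0971.

4.097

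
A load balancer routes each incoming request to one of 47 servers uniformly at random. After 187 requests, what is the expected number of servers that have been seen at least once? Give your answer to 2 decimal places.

For each server, P(seen in 187 requests) = 1 - (46/47)^187 = 0.982.
By linearity of expectation, E[distinct seen] = 47·(1 - (46/47)^187) = 46.158.

46.16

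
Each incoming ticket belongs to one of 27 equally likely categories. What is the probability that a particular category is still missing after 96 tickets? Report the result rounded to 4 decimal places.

On each ticket the fixed category fails to appear with probability 26/27.
P(still missing after 96) = (26/27)^96 = 0.02670.

0.0267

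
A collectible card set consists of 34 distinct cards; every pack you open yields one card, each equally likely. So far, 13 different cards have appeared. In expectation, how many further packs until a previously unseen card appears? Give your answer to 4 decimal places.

1.6190

The number of packs until the next new card is geometric with success probability 21/34, so its mean is 34/21.
E = 34/21 = 1.61905.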